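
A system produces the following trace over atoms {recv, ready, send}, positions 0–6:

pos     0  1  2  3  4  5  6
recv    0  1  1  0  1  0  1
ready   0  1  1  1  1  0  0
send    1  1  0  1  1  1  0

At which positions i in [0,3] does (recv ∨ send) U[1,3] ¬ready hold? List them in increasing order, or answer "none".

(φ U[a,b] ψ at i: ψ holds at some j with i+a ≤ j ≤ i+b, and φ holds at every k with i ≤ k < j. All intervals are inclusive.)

Evaluate at each i in [0,3]:
  i=0: ✗ (no rhs in [1,3])
  i=1: ✗ (no rhs in [2,4])
  i=2: ✓ (rhs at j=5; lhs holds on [2,4])
  i=3: ✓ (rhs at j=5; lhs holds on [3,4])

2, 3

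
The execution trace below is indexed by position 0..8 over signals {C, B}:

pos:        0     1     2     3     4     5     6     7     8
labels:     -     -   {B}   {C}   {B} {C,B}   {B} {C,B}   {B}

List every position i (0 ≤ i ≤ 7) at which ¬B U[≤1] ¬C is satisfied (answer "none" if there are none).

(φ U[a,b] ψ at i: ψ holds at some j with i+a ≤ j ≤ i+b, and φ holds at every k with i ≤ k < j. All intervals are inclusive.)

Evaluate at each i in [0,7]:
  i=0: ✓ (rhs at j=0)
  i=1: ✓ (rhs at j=1)
  i=2: ✓ (rhs at j=2)
  i=3: ✓ (rhs at j=4; lhs holds on [3,3])
  i=4: ✓ (rhs at j=4)
  i=5: ✗ (lhs fails at k=5 before rhs at j=6)
  i=6: ✓ (rhs at j=6)
  i=7: ✗ (lhs fails at k=7 before rhs at j=8)

0, 1, 2, 3, 4, 6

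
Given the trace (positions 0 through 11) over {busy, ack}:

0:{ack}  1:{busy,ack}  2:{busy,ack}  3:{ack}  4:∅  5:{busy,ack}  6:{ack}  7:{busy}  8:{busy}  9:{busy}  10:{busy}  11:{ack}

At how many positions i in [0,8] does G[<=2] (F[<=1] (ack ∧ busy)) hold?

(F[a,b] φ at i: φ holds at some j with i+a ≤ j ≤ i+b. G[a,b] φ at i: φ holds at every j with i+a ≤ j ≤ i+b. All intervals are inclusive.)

Evaluate at each i in [0,8]:
  i=0: ✓ (all of [0,2])
  i=1: ✗ (fails at j=3)
  i=2: ✗ (fails at j=3)
  i=3: ✗ (fails at j=3)
  i=4: ✗ (fails at j=6)
  i=5: ✗ (fails at j=6)
  i=6: ✗ (fails at j=6)
  i=7: ✗ (fails at j=7)
  i=8: ✗ (fails at j=8)
Positions where it holds: {0} → 1.

1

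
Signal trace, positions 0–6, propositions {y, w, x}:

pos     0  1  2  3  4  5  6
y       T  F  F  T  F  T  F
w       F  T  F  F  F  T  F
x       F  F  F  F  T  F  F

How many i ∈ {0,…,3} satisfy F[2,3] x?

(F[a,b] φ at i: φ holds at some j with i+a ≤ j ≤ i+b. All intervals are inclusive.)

Evaluate at each i in [0,3]:
  i=0: ✗ (none in [2,3])
  i=1: ✓ (witness j=4)
  i=2: ✓ (witness j=4)
  i=3: ✗ (none in [5,6])
Positions where it holds: {1, 2} → 2.

2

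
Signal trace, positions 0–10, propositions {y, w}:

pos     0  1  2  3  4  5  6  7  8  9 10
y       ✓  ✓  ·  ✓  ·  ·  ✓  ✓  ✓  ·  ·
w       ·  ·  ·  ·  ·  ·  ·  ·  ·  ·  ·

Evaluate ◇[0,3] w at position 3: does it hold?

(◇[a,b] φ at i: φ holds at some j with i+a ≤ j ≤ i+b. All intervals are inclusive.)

Check w at each j in [3,6]:
  j=3: false
  j=4: false
  j=5: false
  j=6: false
No position in the window satisfies it → formula fails.

False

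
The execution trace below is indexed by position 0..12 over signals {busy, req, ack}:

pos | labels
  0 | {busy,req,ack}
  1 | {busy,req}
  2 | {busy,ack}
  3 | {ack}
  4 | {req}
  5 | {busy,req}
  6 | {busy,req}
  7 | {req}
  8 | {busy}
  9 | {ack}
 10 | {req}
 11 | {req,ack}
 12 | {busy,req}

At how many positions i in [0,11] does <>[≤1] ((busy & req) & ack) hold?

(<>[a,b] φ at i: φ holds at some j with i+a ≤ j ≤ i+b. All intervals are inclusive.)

1

Evaluate at each i in [0,11]:
  i=0: ✓ (witness j=0)
  i=1: ✗ (none in [1,2])
  i=2: ✗ (none in [2,3])
  i=3: ✗ (none in [3,4])
  i=4: ✗ (none in [4,5])
  i=5: ✗ (none in [5,6])
  i=6: ✗ (none in [6,7])
  i=7: ✗ (none in [7,8])
  i=8: ✗ (none in [8,9])
  i=9: ✗ (none in [9,10])
  i=10: ✗ (none in [10,11])
  i=11: ✗ (none in [11,12])
Positions where it holds: {0} → 1.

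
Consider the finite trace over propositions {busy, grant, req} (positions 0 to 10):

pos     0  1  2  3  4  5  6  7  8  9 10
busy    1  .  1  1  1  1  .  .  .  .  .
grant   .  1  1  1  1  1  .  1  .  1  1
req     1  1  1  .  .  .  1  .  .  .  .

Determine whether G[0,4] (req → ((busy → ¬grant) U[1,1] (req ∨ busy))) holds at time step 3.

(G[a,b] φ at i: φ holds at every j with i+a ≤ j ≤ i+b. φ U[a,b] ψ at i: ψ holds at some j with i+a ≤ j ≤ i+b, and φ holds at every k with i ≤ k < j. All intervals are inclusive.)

Check (req → ((busy → ¬grant) U[1,1] (req ∨ busy))) at every j in [3,7]:
  j=3: antecedent false → ✓
  j=4: antecedent false → ✓
  j=5: antecedent false → ✓
  j=6: antecedent true; consequent fails → ✗
  j=7: antecedent false → ✓
Fails at j=6 → formula fails.

Does not hold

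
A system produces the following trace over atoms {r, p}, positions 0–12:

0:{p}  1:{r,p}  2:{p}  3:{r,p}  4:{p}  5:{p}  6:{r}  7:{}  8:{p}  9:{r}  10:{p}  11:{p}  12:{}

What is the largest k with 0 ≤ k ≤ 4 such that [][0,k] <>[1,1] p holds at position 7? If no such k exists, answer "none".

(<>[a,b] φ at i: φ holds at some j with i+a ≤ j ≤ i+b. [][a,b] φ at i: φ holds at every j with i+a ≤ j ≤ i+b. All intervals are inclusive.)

0

<>[1,1] p must hold from j=7 onward; find where it first fails.
  j=7: holds
  j=8: fails
Holds on [7,7], so largest k = 0.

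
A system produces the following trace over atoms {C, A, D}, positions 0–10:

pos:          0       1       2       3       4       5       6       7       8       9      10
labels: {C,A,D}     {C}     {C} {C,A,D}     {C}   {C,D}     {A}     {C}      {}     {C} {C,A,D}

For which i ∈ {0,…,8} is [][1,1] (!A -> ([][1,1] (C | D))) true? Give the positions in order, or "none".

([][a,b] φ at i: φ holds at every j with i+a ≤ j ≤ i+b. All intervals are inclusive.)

0, 1, 2, 3, 5, 7, 8

Evaluate at each i in [0,8]:
  i=0: ✓ (all of [1,1])
  i=1: ✓ (all of [2,2])
  i=2: ✓ (all of [3,3])
  i=3: ✓ (all of [4,4])
  i=4: ✗ (fails at j=5)
  i=5: ✓ (all of [6,6])
  i=6: ✗ (fails at j=7)
  i=7: ✓ (all of [8,8])
  i=8: ✓ (all of [9,9])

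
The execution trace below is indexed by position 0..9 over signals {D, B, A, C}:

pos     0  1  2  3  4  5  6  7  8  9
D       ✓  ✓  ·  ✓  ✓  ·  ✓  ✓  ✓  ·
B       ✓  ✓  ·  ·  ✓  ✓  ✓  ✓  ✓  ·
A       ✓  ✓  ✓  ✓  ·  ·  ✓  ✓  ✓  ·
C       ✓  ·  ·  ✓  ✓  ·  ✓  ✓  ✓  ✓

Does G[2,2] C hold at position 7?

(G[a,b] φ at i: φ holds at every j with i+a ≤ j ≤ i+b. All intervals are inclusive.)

Holds

Check C at every j in [9,9]:
  j=9: true
All positions satisfy it → formula holds.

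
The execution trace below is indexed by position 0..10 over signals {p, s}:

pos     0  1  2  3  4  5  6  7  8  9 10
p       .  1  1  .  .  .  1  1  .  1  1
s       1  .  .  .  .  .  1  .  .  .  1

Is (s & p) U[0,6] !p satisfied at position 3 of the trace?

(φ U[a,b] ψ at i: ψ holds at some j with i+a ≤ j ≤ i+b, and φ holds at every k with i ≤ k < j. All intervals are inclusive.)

Holds

Need some j in [3,9] with !p, and (s & p) at every k in [3,j-1].
  j=3: !p holds; no prefix to check → satisfied.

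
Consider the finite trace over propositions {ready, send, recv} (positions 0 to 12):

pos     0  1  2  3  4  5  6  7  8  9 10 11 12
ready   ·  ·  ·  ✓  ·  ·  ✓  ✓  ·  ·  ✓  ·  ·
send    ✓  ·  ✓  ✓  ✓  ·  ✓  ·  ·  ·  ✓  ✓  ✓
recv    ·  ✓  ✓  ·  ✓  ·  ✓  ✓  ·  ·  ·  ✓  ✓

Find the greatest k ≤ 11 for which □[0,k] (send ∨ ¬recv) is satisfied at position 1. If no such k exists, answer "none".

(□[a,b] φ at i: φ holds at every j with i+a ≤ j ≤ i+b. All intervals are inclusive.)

none

(send ∨ ¬recv) must hold from j=1 onward; find where it first fails.
  j=1: fails → no k works.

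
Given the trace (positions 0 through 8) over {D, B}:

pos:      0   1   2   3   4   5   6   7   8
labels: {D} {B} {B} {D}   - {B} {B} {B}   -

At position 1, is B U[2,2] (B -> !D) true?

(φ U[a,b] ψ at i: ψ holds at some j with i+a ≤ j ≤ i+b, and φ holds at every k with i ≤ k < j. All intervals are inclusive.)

Need some j in [3,3] with (B -> !D), and B at every k in [1,j-1].
  j=3: (B -> !D) holds; B holds at every k in [1,2] → satisfied.

Yes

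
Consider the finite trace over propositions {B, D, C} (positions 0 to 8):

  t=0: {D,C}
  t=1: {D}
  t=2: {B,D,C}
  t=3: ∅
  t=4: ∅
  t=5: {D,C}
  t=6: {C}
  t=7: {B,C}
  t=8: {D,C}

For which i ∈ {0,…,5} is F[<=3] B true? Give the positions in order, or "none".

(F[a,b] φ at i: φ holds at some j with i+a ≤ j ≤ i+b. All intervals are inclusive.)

0, 1, 2, 4, 5

Evaluate at each i in [0,5]:
  i=0: ✓ (witness j=2)
  i=1: ✓ (witness j=2)
  i=2: ✓ (witness j=2)
  i=3: ✗ (none in [3,6])
  i=4: ✓ (witness j=7)
  i=5: ✓ (witness j=7)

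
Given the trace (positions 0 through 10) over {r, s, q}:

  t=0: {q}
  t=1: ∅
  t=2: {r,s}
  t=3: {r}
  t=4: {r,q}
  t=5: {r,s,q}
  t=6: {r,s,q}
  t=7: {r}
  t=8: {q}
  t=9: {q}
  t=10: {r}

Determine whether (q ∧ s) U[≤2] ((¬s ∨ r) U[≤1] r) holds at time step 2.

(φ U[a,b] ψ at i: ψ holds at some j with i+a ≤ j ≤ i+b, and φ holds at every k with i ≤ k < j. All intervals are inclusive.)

Need some j in [2,4] with ((¬s ∨ r) U[≤1] r), and (q ∧ s) at every k in [2,j-1].
  j=2: ((¬s ∨ r) U[≤1] r) holds; no prefix to check → satisfied.

True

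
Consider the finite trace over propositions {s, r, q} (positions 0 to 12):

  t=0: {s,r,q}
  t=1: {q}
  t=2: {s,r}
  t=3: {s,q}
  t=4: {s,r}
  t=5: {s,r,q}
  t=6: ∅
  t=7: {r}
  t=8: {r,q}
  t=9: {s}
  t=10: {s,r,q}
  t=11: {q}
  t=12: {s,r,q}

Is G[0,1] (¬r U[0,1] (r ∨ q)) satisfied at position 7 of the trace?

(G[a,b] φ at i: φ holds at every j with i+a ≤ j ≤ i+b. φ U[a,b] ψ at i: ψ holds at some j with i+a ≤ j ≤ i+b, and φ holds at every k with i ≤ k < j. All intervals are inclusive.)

Yes

Check (¬r U[0,1] (r ∨ q)) at every j in [7,8]:
  j=7: holds
  j=8: holds
All positions satisfy it → formula holds.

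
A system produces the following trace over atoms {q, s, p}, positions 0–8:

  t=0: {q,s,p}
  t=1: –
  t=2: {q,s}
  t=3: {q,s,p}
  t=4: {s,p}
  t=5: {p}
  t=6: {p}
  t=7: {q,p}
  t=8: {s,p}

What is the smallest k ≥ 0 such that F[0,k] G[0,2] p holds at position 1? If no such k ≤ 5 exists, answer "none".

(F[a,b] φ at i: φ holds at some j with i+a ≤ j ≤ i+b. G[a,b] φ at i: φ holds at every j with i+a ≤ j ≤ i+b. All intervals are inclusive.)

2

Scan j = 1,2,… for G[0,2] p:
  j=1: fails
  j=2: fails
  j=3: holds
First hit at j=3, so smallest k = 3-1 = 2.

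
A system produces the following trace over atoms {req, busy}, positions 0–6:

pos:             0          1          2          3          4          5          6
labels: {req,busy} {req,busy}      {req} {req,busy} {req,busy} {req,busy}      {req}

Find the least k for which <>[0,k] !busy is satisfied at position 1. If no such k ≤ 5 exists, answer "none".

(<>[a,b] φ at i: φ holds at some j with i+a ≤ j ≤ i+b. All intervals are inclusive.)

1

Scan j = 1,2,… for !busy:
  j=1: fails
  j=2: holds
First hit at j=2, so smallest k = 2-1 = 1.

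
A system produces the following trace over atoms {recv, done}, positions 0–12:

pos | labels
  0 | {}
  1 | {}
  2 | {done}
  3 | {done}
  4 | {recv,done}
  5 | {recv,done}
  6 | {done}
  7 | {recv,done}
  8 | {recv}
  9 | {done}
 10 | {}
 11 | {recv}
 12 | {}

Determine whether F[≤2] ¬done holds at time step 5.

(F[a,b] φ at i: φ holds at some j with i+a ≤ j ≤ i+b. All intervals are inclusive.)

Check ¬done at each j in [5,7]:
  j=5: false
  j=6: false
  j=7: false
No position in the window satisfies it → formula fails.

Does not hold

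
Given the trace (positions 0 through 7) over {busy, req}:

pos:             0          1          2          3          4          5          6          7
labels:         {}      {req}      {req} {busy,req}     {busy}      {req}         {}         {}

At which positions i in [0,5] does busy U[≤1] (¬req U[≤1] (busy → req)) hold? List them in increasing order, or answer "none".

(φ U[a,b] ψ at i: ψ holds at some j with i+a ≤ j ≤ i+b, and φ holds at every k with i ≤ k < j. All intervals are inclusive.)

0, 1, 2, 3, 4, 5

Evaluate at each i in [0,5]:
  i=0: ✓ (rhs at j=0)
  i=1: ✓ (rhs at j=1)
  i=2: ✓ (rhs at j=2)
  i=3: ✓ (rhs at j=3)
  i=4: ✓ (rhs at j=4)
  i=5: ✓ (rhs at j=5)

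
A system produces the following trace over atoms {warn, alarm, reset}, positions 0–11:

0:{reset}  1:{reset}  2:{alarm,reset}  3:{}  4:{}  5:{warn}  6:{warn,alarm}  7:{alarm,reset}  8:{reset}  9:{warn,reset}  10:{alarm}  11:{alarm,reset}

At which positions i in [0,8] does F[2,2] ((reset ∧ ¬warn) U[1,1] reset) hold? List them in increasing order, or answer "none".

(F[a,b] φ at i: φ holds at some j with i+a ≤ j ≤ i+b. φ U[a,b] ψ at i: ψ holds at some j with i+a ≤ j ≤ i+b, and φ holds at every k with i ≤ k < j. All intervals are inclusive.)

5, 6

Evaluate at each i in [0,8]:
  i=0: ✗ (none in [2,2])
  i=1: ✗ (none in [3,3])
  i=2: ✗ (none in [4,4])
  i=3: ✗ (none in [5,5])
  i=4: ✗ (none in [6,6])
  i=5: ✓ (witness j=7)
  i=6: ✓ (witness j=8)
  i=7: ✗ (none in [9,9])
  i=8: ✗ (none in [10,10])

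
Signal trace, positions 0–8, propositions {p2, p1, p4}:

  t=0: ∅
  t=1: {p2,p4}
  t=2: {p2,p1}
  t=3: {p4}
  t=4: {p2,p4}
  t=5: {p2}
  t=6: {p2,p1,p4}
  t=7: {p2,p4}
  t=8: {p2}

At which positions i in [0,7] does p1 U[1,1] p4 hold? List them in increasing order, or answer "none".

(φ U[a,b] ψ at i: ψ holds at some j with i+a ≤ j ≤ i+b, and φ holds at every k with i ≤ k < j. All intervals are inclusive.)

2, 6

Evaluate at each i in [0,7]:
  i=0: ✗ (lhs fails at k=0 before rhs at j=1)
  i=1: ✗ (no rhs in [2,2])
  i=2: ✓ (rhs at j=3; lhs holds on [2,2])
  i=3: ✗ (lhs fails at k=3 before rhs at j=4)
  i=4: ✗ (no rhs in [5,5])
  i=5: ✗ (lhs fails at k=5 before rhs at j=6)
  i=6: ✓ (rhs at j=7; lhs holds on [6,6])
  i=7: ✗ (no rhs in [8,8])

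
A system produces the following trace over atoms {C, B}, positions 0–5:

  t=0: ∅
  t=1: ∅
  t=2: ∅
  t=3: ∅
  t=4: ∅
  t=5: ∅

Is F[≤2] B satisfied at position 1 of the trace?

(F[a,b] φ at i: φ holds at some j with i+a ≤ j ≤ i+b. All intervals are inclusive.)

False

Check B at each j in [1,3]:
  j=1: false
  j=2: false
  j=3: false
No position in the window satisfies it → formula fails.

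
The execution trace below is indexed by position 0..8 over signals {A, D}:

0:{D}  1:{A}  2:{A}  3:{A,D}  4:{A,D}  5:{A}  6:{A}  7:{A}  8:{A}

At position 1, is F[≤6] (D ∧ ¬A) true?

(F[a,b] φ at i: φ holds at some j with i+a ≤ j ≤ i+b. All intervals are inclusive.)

Check (D ∧ ¬A) at each j in [1,7]:
  j=1: false
  j=2: false
  j=3: false
  j=4: false
  j=5: false
  j=6: false
  j=7: false
No position in the window satisfies it → formula fails.

No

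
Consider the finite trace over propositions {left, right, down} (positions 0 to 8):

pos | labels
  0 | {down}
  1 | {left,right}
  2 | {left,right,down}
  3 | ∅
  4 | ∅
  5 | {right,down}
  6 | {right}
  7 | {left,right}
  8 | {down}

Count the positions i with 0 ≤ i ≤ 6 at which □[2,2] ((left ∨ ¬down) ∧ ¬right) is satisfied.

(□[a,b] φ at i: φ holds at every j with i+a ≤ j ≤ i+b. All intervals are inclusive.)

Evaluate at each i in [0,6]:
  i=0: ✗ (fails at j=2)
  i=1: ✓ (all of [3,3])
  i=2: ✓ (all of [4,4])
  i=3: ✗ (fails at j=5)
  i=4: ✗ (fails at j=6)
  i=5: ✗ (fails at j=7)
  i=6: ✗ (fails at j=8)
Positions where it holds: {1, 2} → 2.

2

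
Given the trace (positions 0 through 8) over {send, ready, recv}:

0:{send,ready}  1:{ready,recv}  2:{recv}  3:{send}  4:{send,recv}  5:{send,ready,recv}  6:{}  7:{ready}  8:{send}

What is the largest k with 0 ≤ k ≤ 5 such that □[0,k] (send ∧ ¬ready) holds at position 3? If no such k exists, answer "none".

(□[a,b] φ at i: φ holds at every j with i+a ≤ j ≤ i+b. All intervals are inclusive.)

1

(send ∧ ¬ready) must hold from j=3 onward; find where it first fails.
  j=3: holds
  j=4: holds
  j=5: fails
Holds on [3,4], so largest k = 1.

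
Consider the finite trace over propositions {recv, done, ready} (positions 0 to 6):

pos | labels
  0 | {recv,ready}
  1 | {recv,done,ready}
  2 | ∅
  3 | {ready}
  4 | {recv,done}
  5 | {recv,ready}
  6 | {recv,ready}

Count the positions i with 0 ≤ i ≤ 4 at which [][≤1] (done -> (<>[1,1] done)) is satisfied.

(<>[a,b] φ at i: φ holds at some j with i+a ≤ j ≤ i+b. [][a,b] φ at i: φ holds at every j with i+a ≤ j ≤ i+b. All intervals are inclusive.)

1

Evaluate at each i in [0,4]:
  i=0: ✗ (fails at j=1)
  i=1: ✗ (fails at j=1)
  i=2: ✓ (all of [2,3])
  i=3: ✗ (fails at j=4)
  i=4: ✗ (fails at j=4)
Positions where it holds: {2} → 1.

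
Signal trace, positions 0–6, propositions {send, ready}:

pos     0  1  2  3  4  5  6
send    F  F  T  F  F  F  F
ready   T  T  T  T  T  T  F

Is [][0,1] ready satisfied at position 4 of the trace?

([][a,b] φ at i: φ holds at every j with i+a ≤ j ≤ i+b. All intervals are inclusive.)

Check ready at every j in [4,5]:
  j=4: true
  j=5: true
All positions satisfy it → formula holds.

True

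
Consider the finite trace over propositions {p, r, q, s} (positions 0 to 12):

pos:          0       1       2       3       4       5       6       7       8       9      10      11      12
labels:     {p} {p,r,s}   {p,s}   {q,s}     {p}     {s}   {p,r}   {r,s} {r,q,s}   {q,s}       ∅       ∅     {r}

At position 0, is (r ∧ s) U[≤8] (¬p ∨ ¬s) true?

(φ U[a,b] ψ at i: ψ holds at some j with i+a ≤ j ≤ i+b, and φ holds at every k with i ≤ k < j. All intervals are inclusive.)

True

Need some j in [0,8] with (¬p ∨ ¬s), and (r ∧ s) at every k in [0,j-1].
  j=0: (¬p ∨ ¬s) holds; no prefix to check → satisfied.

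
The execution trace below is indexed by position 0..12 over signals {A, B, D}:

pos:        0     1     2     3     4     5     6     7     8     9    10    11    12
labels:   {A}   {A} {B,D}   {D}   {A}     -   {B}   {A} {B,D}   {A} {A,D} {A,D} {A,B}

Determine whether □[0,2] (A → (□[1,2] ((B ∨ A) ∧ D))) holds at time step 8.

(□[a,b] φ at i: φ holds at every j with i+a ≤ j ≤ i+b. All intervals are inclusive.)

Check (A → (□[1,2] ((B ∨ A) ∧ D))) at every j in [8,10]:
  j=8: antecedent false → ✓
  j=9: antecedent true; consequent holds on [10,11] → ✓
  j=10: antecedent true; consequent fails at 12 → ✗
Fails at j=10 → formula fails.

False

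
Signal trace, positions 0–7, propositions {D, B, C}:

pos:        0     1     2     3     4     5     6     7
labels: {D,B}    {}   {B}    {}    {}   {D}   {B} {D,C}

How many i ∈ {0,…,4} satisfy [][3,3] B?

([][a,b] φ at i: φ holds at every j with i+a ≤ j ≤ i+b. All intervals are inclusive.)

Evaluate at each i in [0,4]:
  i=0: ✗ (fails at j=3)
  i=1: ✗ (fails at j=4)
  i=2: ✗ (fails at j=5)
  i=3: ✓ (all of [6,6])
  i=4: ✗ (fails at j=7)
Positions where it holds: {3} → 1.

1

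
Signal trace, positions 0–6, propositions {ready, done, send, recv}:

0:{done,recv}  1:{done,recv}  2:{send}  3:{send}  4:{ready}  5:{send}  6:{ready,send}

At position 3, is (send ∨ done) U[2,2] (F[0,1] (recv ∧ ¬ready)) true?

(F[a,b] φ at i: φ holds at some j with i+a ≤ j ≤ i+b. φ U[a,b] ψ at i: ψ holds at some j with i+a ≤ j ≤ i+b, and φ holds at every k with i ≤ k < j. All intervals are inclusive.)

False

Need some j in [5,5] with F[0,1] (recv ∧ ¬ready), and (send ∨ done) at every k in [3,j-1].
  j=5: F[0,1] (recv ∧ ¬ready) — fails (none in [5,6]).
No j in the window works → until fails.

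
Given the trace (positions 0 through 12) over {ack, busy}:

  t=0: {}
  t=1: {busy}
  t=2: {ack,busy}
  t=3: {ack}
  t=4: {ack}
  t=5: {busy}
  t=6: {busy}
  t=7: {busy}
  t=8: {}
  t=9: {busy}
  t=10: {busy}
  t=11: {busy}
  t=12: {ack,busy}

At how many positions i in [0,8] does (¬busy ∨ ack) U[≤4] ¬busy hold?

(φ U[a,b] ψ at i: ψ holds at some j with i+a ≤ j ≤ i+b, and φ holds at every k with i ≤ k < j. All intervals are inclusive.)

Evaluate at each i in [0,8]:
  i=0: ✓ (rhs at j=0)
  i=1: ✗ (lhs fails at k=1 before rhs at j=3)
  i=2: ✓ (rhs at j=3; lhs holds on [2,2])
  i=3: ✓ (rhs at j=3)
  i=4: ✓ (rhs at j=4)
  i=5: ✗ (lhs fails at k=5 before rhs at j=8)
  i=6: ✗ (lhs fails at k=6 before rhs at j=8)
  i=7: ✗ (lhs fails at k=7 before rhs at j=8)
  i=8: ✓ (rhs at j=8)
Positions where it holds: {0, 2, 3, 4, 8} → 5.

5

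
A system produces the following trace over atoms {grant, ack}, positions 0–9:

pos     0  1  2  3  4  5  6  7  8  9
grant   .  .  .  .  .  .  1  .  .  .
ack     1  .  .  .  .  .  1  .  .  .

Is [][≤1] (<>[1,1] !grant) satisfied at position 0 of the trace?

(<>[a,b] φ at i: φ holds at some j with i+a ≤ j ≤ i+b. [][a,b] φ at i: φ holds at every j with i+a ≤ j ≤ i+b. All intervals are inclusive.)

Check <>[1,1] !grant at every j in [0,1]:
  j=0: holds (witness at 1)
  j=1: holds (witness at 2)
All positions satisfy it → formula holds.

True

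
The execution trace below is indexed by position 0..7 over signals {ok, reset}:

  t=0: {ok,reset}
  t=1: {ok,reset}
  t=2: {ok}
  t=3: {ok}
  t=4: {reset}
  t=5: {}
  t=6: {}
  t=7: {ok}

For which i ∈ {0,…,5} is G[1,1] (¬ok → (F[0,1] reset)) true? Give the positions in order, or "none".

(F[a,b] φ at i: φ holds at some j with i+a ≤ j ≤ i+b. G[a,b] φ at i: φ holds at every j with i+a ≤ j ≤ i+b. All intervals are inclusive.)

Evaluate at each i in [0,5]:
  i=0: ✓ (all of [1,1])
  i=1: ✓ (all of [2,2])
  i=2: ✓ (all of [3,3])
  i=3: ✓ (all of [4,4])
  i=4: ✗ (fails at j=5)
  i=5: ✗ (fails at j=6)

0, 1, 2, 3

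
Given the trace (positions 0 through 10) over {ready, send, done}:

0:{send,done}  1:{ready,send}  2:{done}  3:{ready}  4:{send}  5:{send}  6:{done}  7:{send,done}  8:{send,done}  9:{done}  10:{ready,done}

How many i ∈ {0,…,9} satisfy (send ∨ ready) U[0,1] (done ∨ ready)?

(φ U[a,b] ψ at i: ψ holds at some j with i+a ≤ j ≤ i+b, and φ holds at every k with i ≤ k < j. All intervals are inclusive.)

Evaluate at each i in [0,9]:
  i=0: ✓ (rhs at j=0)
  i=1: ✓ (rhs at j=1)
  i=2: ✓ (rhs at j=2)
  i=3: ✓ (rhs at j=3)
  i=4: ✗ (no rhs in [4,5])
  i=5: ✓ (rhs at j=6; lhs holds on [5,5])
  i=6: ✓ (rhs at j=6)
  i=7: ✓ (rhs at j=7)
  i=8: ✓ (rhs at j=8)
  i=9: ✓ (rhs at j=9)
Positions where it holds: {0, 1, 2, 3, 5, 6, 7, 8, 9} → 9.

9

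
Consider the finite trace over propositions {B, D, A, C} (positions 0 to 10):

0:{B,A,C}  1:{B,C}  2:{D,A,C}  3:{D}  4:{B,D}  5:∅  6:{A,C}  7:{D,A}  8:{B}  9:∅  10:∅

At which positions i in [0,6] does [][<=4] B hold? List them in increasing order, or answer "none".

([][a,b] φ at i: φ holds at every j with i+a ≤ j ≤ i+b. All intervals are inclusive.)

none

Evaluate at each i in [0,6]:
  i=0: ✗ (fails at j=2)
  i=1: ✗ (fails at j=2)
  i=2: ✗ (fails at j=2)
  i=3: ✗ (fails at j=3)
  i=4: ✗ (fails at j=5)
  i=5: ✗ (fails at j=5)
  i=6: ✗ (fails at j=6)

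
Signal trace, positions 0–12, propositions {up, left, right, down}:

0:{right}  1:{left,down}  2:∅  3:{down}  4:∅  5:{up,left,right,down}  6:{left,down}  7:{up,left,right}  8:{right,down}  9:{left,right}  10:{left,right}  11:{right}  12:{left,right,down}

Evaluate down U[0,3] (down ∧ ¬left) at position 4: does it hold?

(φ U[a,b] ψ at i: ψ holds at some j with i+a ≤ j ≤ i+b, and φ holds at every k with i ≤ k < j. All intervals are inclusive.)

Need some j in [4,7] with (down ∧ ¬left), and down at every k in [4,j-1].
  j=4: (down ∧ ¬left) false.
  j=5: (down ∧ ¬left) false.
  j=6: (down ∧ ¬left) false.
  j=7: (down ∧ ¬left) false.
No j in the window works → until fails.

No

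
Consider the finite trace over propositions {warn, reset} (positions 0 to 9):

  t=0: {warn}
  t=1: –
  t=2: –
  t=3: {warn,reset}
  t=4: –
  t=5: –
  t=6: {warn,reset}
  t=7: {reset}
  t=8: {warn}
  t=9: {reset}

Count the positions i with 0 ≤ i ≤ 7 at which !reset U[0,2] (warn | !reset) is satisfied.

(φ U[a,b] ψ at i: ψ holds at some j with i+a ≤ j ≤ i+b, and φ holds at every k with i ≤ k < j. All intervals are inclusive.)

7

Evaluate at each i in [0,7]:
  i=0: ✓ (rhs at j=0)
  i=1: ✓ (rhs at j=1)
  i=2: ✓ (rhs at j=2)
  i=3: ✓ (rhs at j=3)
  i=4: ✓ (rhs at j=4)
  i=5: ✓ (rhs at j=5)
  i=6: ✓ (rhs at j=6)
  i=7: ✗ (lhs fails at k=7 before rhs at j=8)
Positions where it holds: {0, 1, 2, 3, 4, 5, 6} → 7.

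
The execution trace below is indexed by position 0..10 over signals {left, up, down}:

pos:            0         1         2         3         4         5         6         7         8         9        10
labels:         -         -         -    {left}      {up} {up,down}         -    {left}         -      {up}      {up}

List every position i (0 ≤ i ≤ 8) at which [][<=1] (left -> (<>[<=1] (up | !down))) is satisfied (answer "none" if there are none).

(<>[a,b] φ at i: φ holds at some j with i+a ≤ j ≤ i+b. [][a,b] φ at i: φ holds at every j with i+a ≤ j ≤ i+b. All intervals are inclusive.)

Evaluate at each i in [0,8]:
  i=0: ✓ (all of [0,1])
  i=1: ✓ (all of [1,2])
  i=2: ✓ (all of [2,3])
  i=3: ✓ (all of [3,4])
  i=4: ✓ (all of [4,5])
  i=5: ✓ (all of [5,6])
  i=6: ✓ (all of [6,7])
  i=7: ✓ (all of [7,8])
  i=8: ✓ (all of [8,9])

0, 1, 2, 3, 4, 5, 6, 7, 8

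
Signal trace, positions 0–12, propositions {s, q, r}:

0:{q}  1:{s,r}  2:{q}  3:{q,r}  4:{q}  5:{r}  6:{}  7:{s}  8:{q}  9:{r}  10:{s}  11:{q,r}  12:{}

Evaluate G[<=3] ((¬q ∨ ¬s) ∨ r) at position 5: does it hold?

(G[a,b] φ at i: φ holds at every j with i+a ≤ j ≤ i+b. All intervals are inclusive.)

Check ((¬q ∨ ¬s) ∨ r) at every j in [5,8]:
  j=5: true
  j=6: true
  j=7: true
  j=8: true
All positions satisfy it → formula holds.

True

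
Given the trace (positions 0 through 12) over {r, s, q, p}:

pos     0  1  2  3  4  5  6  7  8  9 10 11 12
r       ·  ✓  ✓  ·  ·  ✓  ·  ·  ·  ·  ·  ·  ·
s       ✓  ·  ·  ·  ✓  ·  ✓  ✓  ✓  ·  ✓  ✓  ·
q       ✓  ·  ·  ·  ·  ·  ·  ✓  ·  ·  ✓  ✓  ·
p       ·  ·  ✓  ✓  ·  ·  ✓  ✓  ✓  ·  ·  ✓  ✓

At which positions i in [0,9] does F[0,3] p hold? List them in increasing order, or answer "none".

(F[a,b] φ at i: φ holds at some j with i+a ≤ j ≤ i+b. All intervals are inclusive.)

0, 1, 2, 3, 4, 5, 6, 7, 8, 9

Evaluate at each i in [0,9]:
  i=0: ✓ (witness j=2)
  i=1: ✓ (witness j=2)
  i=2: ✓ (witness j=2)
  i=3: ✓ (witness j=3)
  i=4: ✓ (witness j=6)
  i=5: ✓ (witness j=6)
  i=6: ✓ (witness j=6)
  i=7: ✓ (witness j=7)
  i=8: ✓ (witness j=8)
  i=9: ✓ (witness j=11)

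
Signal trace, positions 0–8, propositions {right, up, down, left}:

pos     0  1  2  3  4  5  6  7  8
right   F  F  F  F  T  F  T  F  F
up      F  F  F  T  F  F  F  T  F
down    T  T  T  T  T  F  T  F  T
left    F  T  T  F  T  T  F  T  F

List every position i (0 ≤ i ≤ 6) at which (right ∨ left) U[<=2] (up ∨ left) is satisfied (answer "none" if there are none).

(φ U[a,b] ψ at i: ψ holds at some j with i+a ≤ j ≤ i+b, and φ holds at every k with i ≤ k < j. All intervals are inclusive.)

Evaluate at each i in [0,6]:
  i=0: ✗ (lhs fails at k=0 before rhs at j=1)
  i=1: ✓ (rhs at j=1)
  i=2: ✓ (rhs at j=2)
  i=3: ✓ (rhs at j=3)
  i=4: ✓ (rhs at j=4)
  i=5: ✓ (rhs at j=5)
  i=6: ✓ (rhs at j=7; lhs holds on [6,6])

1, 2, 3, 4, 5, 6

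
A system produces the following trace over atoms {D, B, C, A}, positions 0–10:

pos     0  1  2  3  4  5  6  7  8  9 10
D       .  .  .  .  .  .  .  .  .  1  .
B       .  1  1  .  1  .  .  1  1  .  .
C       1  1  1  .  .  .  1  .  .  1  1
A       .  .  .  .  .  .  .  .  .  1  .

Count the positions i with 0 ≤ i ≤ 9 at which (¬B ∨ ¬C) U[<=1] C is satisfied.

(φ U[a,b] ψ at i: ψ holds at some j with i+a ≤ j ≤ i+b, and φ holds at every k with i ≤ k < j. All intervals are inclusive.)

7

Evaluate at each i in [0,9]:
  i=0: ✓ (rhs at j=0)
  i=1: ✓ (rhs at j=1)
  i=2: ✓ (rhs at j=2)
  i=3: ✗ (no rhs in [3,4])
  i=4: ✗ (no rhs in [4,5])
  i=5: ✓ (rhs at j=6; lhs holds on [5,5])
  i=6: ✓ (rhs at j=6)
  i=7: ✗ (no rhs in [7,8])
  i=8: ✓ (rhs at j=9; lhs holds on [8,8])
  i=9: ✓ (rhs at j=9)
Positions where it holds: {0, 1, 2, 5, 6, 8, 9} → 7.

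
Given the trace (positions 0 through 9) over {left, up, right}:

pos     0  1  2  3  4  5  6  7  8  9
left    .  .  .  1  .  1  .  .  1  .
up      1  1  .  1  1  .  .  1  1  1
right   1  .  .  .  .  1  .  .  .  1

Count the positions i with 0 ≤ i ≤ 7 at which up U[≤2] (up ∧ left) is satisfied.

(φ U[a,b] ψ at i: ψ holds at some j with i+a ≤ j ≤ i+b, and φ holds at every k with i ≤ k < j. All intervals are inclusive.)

2

Evaluate at each i in [0,7]:
  i=0: ✗ (no rhs in [0,2])
  i=1: ✗ (lhs fails at k=2 before rhs at j=3)
  i=2: ✗ (lhs fails at k=2 before rhs at j=3)
  i=3: ✓ (rhs at j=3)
  i=4: ✗ (no rhs in [4,6])
  i=5: ✗ (no rhs in [5,7])
  i=6: ✗ (lhs fails at k=6 before rhs at j=8)
  i=7: ✓ (rhs at j=8; lhs holds on [7,7])
Positions where it holds: {3, 7} → 2.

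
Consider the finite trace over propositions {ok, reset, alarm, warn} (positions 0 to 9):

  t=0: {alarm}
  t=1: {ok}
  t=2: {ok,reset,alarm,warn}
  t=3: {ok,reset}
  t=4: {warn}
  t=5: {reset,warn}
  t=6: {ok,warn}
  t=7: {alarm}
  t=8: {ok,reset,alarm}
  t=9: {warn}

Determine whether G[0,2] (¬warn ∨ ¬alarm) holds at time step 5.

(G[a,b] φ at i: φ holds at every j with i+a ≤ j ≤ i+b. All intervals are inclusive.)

Yes

Check (¬warn ∨ ¬alarm) at every j in [5,7]:
  j=5: true
  j=6: true
  j=7: true
All positions satisfy it → formula holds.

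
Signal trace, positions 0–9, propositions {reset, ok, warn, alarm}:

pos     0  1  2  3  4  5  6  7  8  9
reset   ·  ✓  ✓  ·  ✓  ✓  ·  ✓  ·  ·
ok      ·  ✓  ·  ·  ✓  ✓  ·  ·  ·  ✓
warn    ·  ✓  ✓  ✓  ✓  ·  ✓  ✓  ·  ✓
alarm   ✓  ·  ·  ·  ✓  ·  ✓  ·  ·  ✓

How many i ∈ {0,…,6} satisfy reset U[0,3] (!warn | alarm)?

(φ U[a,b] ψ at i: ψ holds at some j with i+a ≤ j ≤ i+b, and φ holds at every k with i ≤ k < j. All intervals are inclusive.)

4

Evaluate at each i in [0,6]:
  i=0: ✓ (rhs at j=0)
  i=1: ✗ (lhs fails at k=3 before rhs at j=4)
  i=2: ✗ (lhs fails at k=3 before rhs at j=4)
  i=3: ✗ (lhs fails at k=3 before rhs at j=4)
  i=4: ✓ (rhs at j=4)
  i=5: ✓ (rhs at j=5)
  i=6: ✓ (rhs at j=6)
Positions where it holds: {0, 4, 5, 6} → 4.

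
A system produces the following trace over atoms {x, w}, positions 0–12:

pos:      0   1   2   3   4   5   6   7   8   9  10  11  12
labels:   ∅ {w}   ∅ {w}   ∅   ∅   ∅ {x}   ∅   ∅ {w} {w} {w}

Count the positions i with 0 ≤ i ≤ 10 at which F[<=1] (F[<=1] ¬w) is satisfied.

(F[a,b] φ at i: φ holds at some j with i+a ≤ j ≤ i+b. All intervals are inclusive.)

Evaluate at each i in [0,10]:
  i=0: ✓ (witness j=0)
  i=1: ✓ (witness j=1)
  i=2: ✓ (witness j=2)
  i=3: ✓ (witness j=3)
  i=4: ✓ (witness j=4)
  i=5: ✓ (witness j=5)
  i=6: ✓ (witness j=6)
  i=7: ✓ (witness j=7)
  i=8: ✓ (witness j=8)
  i=9: ✓ (witness j=9)
  i=10: ✗ (none in [10,11])
Positions where it holds: {0, 1, 2, 3, 4, 5, 6, 7, 8, 9} → 10.

10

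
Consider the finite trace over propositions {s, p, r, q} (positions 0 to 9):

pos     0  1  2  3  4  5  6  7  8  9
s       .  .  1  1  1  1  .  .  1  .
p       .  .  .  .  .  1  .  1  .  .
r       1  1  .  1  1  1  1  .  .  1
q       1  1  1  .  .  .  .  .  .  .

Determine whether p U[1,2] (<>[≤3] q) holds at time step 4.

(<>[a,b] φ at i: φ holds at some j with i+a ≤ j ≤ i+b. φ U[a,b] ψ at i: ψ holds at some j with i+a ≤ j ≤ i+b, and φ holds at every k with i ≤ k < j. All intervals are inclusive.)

Need some j in [5,6] with <>[≤3] q, and p at every k in [4,j-1].
  j=5: <>[≤3] q — fails (none in [5,8]).
  j=6: <>[≤3] q — fails (none in [6,9]).
No j in the window works → until fails.

No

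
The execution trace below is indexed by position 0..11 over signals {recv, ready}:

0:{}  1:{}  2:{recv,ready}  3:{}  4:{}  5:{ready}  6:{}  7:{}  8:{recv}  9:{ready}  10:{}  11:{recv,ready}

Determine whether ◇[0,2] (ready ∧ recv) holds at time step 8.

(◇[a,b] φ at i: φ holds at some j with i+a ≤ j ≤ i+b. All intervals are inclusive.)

False

Check (ready ∧ recv) at each j in [8,10]:
  j=8: false
  j=9: false
  j=10: false
No position in the window satisfies it → formula fails.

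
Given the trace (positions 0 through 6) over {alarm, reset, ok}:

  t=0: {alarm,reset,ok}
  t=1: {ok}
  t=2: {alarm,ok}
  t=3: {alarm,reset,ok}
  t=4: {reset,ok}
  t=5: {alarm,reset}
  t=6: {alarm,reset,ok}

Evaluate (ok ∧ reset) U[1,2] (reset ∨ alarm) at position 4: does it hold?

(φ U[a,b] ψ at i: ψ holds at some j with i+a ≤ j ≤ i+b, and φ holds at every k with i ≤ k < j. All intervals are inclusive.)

Need some j in [5,6] with (reset ∨ alarm), and (ok ∧ reset) at every k in [4,j-1].
  j=5: (reset ∨ alarm) holds; (ok ∧ reset) holds at every k in [4,4] → satisfied.

True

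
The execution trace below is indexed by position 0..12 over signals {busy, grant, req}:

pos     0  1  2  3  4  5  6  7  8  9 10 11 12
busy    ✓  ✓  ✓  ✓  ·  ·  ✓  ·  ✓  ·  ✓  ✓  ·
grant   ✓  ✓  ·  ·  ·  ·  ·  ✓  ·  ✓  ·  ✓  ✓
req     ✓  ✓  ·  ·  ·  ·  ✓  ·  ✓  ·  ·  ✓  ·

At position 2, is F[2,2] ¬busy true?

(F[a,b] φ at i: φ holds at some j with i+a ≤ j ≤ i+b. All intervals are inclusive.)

True

Check ¬busy at each j in [4,4]:
  j=4: true
Found at j=4 → formula holds.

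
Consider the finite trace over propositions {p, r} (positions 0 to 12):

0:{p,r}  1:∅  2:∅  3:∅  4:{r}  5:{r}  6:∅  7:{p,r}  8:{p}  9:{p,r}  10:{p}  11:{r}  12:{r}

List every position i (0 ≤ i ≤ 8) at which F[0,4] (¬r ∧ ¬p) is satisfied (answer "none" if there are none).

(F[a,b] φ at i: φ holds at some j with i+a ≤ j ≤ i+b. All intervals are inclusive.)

Evaluate at each i in [0,8]:
  i=0: ✓ (witness j=1)
  i=1: ✓ (witness j=1)
  i=2: ✓ (witness j=2)
  i=3: ✓ (witness j=3)
  i=4: ✓ (witness j=6)
  i=5: ✓ (witness j=6)
  i=6: ✓ (witness j=6)
  i=7: ✗ (none in [7,11])
  i=8: ✗ (none in [8,12])

0, 1, 2, 3, 4, 5, 6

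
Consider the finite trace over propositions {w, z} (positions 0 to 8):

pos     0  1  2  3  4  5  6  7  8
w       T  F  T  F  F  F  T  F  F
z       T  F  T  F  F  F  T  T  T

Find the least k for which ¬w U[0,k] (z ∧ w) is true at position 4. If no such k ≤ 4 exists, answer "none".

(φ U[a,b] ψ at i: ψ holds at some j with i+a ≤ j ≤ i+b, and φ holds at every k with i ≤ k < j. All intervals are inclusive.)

Need earliest j ≥ 4 with (z ∧ w), and ¬w at every k in [4,j-1].
  j=4: rhs fails.
  j=5: rhs fails.
  j=6: rhs holds; lhs holds on [4,5]. k = 2.

2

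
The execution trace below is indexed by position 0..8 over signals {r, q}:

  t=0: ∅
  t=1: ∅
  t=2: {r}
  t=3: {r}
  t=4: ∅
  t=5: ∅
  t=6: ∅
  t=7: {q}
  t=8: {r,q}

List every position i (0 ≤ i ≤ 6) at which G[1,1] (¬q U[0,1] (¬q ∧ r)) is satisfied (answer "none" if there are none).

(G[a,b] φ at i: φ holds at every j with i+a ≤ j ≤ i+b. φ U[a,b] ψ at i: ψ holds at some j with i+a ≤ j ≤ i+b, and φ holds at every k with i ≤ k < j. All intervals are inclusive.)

Evaluate at each i in [0,6]:
  i=0: ✓ (all of [1,1])
  i=1: ✓ (all of [2,2])
  i=2: ✓ (all of [3,3])
  i=3: ✗ (fails at j=4)
  i=4: ✗ (fails at j=5)
  i=5: ✗ (fails at j=6)
  i=6: ✗ (fails at j=7)

0, 1, 2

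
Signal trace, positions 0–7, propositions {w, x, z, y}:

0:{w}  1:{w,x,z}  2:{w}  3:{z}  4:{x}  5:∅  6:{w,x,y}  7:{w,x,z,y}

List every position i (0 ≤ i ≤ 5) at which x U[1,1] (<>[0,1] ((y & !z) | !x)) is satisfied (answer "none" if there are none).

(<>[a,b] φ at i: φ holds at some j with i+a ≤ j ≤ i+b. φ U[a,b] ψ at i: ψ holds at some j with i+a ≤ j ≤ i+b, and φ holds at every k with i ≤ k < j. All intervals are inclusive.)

Evaluate at each i in [0,5]:
  i=0: ✗ (lhs fails at k=0 before rhs at j=1)
  i=1: ✓ (rhs at j=2; lhs holds on [1,1])
  i=2: ✗ (lhs fails at k=2 before rhs at j=3)
  i=3: ✗ (lhs fails at k=3 before rhs at j=4)
  i=4: ✓ (rhs at j=5; lhs holds on [4,4])
  i=5: ✗ (lhs fails at k=5 before rhs at j=6)

1, 4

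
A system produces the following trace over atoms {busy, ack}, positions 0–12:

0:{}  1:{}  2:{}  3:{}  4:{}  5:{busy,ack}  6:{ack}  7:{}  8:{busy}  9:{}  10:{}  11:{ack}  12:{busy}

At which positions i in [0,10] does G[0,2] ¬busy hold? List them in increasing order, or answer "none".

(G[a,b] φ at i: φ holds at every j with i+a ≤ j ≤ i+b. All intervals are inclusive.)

Evaluate at each i in [0,10]:
  i=0: ✓ (all of [0,2])
  i=1: ✓ (all of [1,3])
  i=2: ✓ (all of [2,4])
  i=3: ✗ (fails at j=5)
  i=4: ✗ (fails at j=5)
  i=5: ✗ (fails at j=5)
  i=6: ✗ (fails at j=8)
  i=7: ✗ (fails at j=8)
  i=8: ✗ (fails at j=8)
  i=9: ✓ (all of [9,11])
  i=10: ✗ (fails at j=12)

0, 1, 2, 9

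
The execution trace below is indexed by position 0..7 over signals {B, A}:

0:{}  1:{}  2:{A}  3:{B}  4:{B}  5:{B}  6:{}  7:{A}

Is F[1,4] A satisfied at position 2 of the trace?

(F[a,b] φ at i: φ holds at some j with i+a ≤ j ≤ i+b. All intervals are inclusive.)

Check A at each j in [3,6]:
  j=3: false
  j=4: false
  j=5: false
  j=6: false
No position in the window satisfies it → formula fails.

No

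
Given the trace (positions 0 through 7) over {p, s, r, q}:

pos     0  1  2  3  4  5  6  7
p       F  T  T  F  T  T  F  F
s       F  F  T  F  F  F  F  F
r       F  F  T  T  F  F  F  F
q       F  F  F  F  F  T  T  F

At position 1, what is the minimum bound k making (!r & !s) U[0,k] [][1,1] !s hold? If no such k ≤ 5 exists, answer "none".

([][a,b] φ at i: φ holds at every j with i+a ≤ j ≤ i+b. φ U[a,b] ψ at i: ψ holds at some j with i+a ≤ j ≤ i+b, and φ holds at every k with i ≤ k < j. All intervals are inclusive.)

Need earliest j ≥ 1 with [][1,1] !s, and (!r & !s) at every k in [1,j-1].
  j=1: rhs fails.
  j=2: rhs holds; lhs holds on [1,1]. k = 1.

1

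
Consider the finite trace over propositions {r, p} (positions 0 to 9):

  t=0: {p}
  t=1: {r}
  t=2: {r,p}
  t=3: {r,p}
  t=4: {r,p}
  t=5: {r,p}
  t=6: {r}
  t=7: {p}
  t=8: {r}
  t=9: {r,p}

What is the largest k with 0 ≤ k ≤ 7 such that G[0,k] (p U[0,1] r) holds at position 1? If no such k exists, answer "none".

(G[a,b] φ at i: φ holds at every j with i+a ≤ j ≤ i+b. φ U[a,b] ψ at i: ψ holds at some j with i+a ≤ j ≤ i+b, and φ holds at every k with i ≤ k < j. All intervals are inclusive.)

(p U[0,1] r) must hold from j=1 onward; find where it first fails.
  j=1: holds
  j=2: holds
  j=3: holds
  j=4: holds
  j=5: holds
  j=6: holds
  j=7: holds
  j=8: holds
Holds through j=8; largest k = 7.

7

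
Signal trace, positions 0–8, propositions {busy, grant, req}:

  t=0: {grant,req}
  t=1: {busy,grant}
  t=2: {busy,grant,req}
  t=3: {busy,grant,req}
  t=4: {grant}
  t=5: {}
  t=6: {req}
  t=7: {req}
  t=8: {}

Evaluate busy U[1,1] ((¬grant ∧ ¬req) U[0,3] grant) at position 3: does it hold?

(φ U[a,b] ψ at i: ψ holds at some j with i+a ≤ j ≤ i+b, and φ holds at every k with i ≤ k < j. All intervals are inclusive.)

True

Need some j in [4,4] with ((¬grant ∧ ¬req) U[0,3] grant), and busy at every k in [3,j-1].
  j=4: ((¬grant ∧ ¬req) U[0,3] grant) holds; busy holds at every k in [3,3] → satisfied.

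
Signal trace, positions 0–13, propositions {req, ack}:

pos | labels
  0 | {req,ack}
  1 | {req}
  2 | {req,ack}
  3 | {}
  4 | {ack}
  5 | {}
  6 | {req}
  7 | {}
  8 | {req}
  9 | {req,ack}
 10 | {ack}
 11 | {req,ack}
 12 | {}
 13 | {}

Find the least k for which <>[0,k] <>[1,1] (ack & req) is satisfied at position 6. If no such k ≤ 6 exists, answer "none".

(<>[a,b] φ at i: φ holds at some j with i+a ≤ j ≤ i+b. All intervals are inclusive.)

2

Scan j = 6,7,… for <>[1,1] (ack & req):
  j=6: fails
  j=7: fails
  j=8: holds
First hit at j=8, so smallest k = 8-6 = 2.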